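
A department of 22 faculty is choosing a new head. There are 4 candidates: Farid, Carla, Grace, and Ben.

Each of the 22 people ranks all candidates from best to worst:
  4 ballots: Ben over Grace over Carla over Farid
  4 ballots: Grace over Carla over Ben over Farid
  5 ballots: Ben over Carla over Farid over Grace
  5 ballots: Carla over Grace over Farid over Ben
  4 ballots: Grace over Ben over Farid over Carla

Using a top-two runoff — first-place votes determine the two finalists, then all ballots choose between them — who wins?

Grace

Round 1 first-place votes: Farid 0, Carla 5, Grace 8, Ben 9. Ben and Grace advance.
Runoff: Ben is ranked above Grace on 9 ballots, Grace above Ben on 13.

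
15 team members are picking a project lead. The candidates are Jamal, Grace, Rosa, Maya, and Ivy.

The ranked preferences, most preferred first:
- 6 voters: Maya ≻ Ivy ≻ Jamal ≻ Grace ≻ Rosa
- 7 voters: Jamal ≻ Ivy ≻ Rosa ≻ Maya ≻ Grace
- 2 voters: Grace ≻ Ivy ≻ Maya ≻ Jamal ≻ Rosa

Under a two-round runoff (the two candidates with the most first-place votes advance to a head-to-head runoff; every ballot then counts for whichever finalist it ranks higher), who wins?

Round 1 first-place votes: Jamal 7, Grace 2, Rosa 0, Maya 6, Ivy 0. Jamal and Maya advance.
Runoff: Jamal is ranked above Maya on 7 ballots, Maya above Jamal on 8.

Maya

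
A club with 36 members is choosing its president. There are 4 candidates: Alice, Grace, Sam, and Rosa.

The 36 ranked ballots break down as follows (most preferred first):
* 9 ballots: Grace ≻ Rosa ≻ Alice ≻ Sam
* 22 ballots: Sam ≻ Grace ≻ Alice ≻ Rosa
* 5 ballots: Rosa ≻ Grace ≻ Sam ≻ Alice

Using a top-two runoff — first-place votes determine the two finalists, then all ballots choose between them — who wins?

Round 1 first-place votes: Alice 0, Grace 9, Sam 22, Rosa 5. Sam and Grace advance.
Runoff: Sam is ranked above Grace on 22 ballots, Grace above Sam on 14.

Sam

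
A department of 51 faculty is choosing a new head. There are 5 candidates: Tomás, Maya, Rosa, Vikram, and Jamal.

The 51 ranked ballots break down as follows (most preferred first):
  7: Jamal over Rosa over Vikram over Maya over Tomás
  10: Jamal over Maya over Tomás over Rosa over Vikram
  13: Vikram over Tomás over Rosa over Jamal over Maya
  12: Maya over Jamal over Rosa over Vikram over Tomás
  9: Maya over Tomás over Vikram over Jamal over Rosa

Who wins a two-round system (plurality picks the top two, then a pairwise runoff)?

Jamal

Round 1 first-place votes: Tomás 0, Maya 21, Rosa 0, Vikram 13, Jamal 17. Maya and Jamal advance.
Runoff: Maya is ranked above Jamal on 21 ballots, Jamal above Maya on 30.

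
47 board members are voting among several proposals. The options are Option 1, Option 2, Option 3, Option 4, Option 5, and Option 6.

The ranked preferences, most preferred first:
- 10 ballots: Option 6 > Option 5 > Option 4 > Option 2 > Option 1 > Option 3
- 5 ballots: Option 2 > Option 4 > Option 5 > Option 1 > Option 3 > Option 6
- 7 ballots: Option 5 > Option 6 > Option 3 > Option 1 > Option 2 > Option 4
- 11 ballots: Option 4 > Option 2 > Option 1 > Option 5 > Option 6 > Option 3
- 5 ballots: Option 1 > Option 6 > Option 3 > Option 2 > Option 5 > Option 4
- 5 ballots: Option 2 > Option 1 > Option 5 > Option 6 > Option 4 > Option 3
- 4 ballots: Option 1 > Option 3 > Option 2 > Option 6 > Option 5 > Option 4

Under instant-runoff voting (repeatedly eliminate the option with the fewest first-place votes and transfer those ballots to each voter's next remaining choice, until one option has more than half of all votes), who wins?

Option 2

Round 1: Option 1 9, Option 2 10, Option 3 0, Option 4 11, Option 5 7, Option 6 10. Option 3 eliminated.
Round 2: Option 1 9, Option 2 10, Option 4 11, Option 5 7, Option 6 10. Option 5 eliminated.
Round 3: Option 1 9, Option 2 10, Option 4 11, Option 6 17. Option 1 eliminated.
Round 4: Option 2 14, Option 4 11, Option 6 22. Option 4 eliminated.
Round 5: Option 2 25, Option 6 22. Option 2 has a majority (≥24).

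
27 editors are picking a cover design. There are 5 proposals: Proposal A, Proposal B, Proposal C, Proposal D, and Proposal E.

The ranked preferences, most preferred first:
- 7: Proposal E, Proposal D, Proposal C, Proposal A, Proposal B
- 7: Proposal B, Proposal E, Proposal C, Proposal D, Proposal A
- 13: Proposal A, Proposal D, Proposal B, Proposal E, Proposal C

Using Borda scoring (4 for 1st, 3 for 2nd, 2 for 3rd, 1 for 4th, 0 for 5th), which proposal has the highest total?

Proposal A: 7×1 + 7×0 + 13×4 = 59
Proposal B: 7×0 + 7×4 + 13×2 = 54
Proposal C: 7×2 + 7×2 + 13×0 = 28
Proposal D: 7×3 + 7×1 + 13×3 = 67
Proposal E: 7×4 + 7×3 + 13×1 = 62

Proposal D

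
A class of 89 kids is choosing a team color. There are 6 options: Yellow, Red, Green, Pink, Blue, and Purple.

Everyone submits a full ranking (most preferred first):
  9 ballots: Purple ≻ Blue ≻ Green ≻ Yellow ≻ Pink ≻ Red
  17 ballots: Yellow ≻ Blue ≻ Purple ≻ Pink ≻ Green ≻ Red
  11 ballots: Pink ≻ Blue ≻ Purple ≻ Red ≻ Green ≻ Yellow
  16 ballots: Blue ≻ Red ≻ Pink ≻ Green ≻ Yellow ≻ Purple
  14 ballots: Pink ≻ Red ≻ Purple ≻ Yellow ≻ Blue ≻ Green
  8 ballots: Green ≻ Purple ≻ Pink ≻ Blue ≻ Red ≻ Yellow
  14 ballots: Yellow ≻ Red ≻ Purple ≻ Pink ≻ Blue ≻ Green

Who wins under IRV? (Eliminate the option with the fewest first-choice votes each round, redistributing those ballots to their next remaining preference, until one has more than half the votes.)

Round 1: Yellow 31, Red 0, Green 8, Pink 25, Blue 16, Purple 9. Red eliminated.
Round 2: Yellow 31, Green 8, Pink 25, Blue 16, Purple 9. Green eliminated.
Round 3: Yellow 31, Pink 25, Blue 16, Purple 17. Blue eliminated.
Round 4: Yellow 31, Pink 41, Purple 17. Purple eliminated.
Round 5: Yellow 40, Pink 49. Pink has a majority (≥45).

Pink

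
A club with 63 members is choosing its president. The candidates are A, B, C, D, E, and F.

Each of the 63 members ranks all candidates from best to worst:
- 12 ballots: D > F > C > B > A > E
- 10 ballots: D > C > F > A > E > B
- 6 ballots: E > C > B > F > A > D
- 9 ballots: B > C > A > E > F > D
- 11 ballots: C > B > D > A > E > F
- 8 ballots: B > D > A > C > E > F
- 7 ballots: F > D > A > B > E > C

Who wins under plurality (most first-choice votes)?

First-place votes: A 0, B 17, C 11, D 22, E 6, F 7.

D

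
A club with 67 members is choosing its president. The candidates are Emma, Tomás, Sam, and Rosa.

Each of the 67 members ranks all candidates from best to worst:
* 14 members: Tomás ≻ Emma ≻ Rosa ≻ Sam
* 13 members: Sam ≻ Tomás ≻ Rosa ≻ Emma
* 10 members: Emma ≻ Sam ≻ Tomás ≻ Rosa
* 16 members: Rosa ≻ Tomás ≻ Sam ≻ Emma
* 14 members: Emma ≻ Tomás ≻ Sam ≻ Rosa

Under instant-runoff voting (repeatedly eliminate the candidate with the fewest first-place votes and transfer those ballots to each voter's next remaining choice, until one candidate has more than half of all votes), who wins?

Round 1: Emma 24, Tomás 14, Sam 13, Rosa 16. Sam eliminated.
Round 2: Emma 24, Tomás 27, Rosa 16. Rosa eliminated.
Round 3: Emma 24, Tomás 43. Tomás has a majority (≥34).

Tomás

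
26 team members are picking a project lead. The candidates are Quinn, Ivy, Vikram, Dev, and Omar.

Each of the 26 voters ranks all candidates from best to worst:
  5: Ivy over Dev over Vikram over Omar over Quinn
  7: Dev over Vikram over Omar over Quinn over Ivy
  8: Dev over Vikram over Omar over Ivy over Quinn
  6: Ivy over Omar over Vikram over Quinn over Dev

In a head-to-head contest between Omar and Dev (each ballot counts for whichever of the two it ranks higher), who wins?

Dev

Omar is ranked above Dev on 6 ballots; Dev above Omar on 20.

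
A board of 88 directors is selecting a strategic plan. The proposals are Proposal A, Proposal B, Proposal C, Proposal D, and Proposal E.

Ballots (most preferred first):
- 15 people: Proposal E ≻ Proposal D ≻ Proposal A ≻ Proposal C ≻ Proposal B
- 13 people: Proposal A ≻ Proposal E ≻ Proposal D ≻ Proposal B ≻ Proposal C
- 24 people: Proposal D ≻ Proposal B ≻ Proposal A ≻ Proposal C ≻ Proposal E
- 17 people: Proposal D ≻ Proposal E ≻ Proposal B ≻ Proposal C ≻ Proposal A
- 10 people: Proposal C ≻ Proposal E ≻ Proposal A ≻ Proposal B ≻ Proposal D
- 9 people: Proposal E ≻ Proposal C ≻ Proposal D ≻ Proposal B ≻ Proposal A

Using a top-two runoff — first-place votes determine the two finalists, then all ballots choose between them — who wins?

Round 1 first-place votes: Proposal A 13, Proposal B 0, Proposal C 10, Proposal D 41, Proposal E 24. Proposal D and Proposal E advance.
Runoff: Proposal D is ranked above Proposal E on 41 ballots, Proposal E above Proposal D on 47.

Proposal E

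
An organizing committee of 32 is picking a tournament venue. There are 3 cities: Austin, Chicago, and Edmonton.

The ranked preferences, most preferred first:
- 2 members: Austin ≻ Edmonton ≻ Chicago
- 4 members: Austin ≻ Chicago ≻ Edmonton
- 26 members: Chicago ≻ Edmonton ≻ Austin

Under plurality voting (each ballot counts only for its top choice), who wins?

First-place votes: Austin 6, Chicago 26, Edmonton 0.

Chicago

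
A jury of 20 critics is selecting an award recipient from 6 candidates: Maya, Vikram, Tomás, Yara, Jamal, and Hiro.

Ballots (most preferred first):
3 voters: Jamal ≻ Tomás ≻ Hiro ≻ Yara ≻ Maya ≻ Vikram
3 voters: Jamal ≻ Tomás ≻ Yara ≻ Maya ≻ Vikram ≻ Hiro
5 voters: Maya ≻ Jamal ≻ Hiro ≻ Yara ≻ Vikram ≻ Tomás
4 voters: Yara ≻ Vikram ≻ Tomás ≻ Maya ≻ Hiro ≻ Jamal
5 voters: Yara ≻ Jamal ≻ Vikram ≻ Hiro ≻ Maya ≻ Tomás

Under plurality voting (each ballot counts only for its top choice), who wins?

First-place votes: Maya 5, Vikram 0, Tomás 0, Yara 9, Jamal 6, Hiro 0.

Yara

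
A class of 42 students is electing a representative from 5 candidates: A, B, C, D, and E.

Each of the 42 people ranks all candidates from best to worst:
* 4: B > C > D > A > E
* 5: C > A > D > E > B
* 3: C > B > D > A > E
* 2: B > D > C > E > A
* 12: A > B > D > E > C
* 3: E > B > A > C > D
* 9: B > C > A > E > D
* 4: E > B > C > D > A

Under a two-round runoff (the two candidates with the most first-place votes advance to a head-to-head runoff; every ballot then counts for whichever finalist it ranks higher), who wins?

Round 1 first-place votes: A 12, B 15, C 8, D 0, E 7. B and A advance.
Runoff: B is ranked above A on 25 ballots, A above B on 17.

B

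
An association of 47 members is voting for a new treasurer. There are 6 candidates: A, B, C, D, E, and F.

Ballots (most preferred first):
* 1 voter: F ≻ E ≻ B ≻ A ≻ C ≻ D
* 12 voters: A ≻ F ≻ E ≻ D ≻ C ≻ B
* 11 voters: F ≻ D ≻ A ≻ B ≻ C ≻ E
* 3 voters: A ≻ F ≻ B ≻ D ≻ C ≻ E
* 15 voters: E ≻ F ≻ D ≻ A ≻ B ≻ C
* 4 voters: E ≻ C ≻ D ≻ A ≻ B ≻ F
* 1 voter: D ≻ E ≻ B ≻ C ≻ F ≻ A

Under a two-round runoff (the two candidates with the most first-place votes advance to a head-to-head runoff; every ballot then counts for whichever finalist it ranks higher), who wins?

A

Round 1 first-place votes: A 15, B 0, C 0, D 1, E 19, F 12. E and A advance.
Runoff: E is ranked above A on 21 ballots, A above E on 26.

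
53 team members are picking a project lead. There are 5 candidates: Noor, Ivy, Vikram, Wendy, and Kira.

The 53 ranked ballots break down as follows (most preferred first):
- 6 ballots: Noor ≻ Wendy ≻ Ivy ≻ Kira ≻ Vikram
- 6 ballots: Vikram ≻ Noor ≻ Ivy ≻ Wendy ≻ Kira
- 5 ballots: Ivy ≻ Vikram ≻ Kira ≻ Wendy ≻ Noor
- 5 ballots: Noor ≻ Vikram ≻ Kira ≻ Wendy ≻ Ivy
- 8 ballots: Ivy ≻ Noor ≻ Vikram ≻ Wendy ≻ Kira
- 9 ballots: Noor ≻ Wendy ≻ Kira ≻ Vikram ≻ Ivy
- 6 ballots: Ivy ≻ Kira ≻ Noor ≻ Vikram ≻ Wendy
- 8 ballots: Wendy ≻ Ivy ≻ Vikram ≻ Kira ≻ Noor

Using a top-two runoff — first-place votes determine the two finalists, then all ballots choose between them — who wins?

Round 1 first-place votes: Noor 20, Ivy 19, Vikram 6, Wendy 8, Kira 0. Noor and Ivy advance.
Runoff: Noor is ranked above Ivy on 26 ballots, Ivy above Noor on 27.

Ivy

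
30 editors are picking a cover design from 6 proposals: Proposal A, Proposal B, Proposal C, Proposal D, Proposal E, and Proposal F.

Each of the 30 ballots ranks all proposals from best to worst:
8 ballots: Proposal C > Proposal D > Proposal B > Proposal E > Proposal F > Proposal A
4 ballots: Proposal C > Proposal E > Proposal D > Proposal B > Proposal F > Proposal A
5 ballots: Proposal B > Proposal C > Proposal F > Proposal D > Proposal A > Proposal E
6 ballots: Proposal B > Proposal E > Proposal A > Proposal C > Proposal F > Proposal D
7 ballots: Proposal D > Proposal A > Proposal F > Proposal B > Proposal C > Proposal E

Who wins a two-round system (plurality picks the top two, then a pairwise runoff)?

Round 1 first-place votes: Proposal A 0, Proposal B 11, Proposal C 12, Proposal D 7, Proposal E 0, Proposal F 0. Proposal C and Proposal B advance.
Runoff: Proposal C is ranked above Proposal B on 12 ballots, Proposal B above Proposal C on 18.

Proposal B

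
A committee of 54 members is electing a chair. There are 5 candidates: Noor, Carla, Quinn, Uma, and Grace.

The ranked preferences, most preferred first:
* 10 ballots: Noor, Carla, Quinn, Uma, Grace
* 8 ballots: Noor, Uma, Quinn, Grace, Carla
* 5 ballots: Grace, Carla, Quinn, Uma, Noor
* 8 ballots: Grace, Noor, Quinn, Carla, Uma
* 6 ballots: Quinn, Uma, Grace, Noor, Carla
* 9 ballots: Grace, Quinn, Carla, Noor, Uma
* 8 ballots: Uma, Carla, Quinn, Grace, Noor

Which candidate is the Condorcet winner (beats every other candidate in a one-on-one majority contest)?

Quinn vs Noor: 28–26
Quinn vs Carla: 31–23
Quinn vs Uma: 38–16
Quinn vs Grace: 32–22
Quinn beats every other candidate.

Quinn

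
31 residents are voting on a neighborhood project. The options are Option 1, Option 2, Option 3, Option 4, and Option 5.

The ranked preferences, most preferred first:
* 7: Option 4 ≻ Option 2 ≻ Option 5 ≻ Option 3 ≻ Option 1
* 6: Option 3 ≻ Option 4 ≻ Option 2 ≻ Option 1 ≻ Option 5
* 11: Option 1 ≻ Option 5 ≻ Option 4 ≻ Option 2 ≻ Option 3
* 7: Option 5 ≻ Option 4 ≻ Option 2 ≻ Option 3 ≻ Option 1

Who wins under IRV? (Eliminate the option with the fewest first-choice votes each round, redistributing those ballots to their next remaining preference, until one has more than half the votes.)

Option 4

Round 1: Option 1 11, Option 2 0, Option 3 6, Option 4 7, Option 5 7. Option 2 eliminated.
Round 2: Option 1 11, Option 3 6, Option 4 7, Option 5 7. Option 3 eliminated.
Round 3: Option 1 11, Option 4 13, Option 5 7. Option 5 eliminated.
Round 4: Option 1 11, Option 4 20. Option 4 has a majority (≥16).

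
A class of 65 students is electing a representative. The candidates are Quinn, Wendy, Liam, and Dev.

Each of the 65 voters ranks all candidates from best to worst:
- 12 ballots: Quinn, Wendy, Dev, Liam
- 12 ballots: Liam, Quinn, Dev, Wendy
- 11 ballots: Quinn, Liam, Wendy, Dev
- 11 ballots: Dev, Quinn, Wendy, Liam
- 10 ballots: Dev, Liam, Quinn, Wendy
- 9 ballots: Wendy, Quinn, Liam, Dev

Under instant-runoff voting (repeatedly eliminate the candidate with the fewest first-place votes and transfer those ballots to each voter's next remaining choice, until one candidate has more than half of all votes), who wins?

Quinn

Round 1: Quinn 23, Wendy 9, Liam 12, Dev 21. Wendy eliminated.
Round 2: Quinn 32, Liam 12, Dev 21. Liam eliminated.
Round 3: Quinn 44, Dev 21. Quinn has a majority (≥33).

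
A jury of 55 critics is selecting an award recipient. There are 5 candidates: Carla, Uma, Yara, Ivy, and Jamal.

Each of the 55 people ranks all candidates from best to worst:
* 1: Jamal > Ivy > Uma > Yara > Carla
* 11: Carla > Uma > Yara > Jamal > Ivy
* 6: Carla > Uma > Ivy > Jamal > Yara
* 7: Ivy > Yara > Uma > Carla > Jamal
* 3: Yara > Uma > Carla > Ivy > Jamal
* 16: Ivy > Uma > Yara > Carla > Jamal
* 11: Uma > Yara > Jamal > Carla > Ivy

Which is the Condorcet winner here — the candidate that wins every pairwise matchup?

Uma

Uma vs Carla: 38–17
Uma vs Yara: 45–10
Uma vs Ivy: 31–24
Uma vs Jamal: 54–1
Uma beats every other candidate.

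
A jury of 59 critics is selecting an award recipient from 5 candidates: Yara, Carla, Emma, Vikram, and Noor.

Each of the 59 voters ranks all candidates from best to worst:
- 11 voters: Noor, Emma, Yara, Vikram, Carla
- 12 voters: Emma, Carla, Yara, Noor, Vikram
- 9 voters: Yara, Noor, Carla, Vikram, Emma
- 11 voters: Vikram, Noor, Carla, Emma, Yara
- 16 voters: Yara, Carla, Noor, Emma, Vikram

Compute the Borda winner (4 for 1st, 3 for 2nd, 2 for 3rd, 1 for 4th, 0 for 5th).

Noor

Yara: 11×2 + 12×2 + 9×4 + 11×0 + 16×4 = 146
Carla: 11×0 + 12×3 + 9×2 + 11×2 + 16×3 = 124
Emma: 11×3 + 12×4 + 9×0 + 11×1 + 16×1 = 108
Vikram: 11×1 + 12×0 + 9×1 + 11×4 + 16×0 = 64
Noor: 11×4 + 12×1 + 9×3 + 11×3 + 16×2 = 148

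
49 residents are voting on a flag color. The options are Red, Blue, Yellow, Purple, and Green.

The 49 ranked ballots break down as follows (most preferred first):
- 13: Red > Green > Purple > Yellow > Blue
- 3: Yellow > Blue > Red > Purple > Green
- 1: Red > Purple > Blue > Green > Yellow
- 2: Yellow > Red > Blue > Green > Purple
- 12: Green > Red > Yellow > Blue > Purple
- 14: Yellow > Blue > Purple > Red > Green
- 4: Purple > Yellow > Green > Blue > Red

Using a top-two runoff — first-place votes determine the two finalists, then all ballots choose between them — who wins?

Red

Round 1 first-place votes: Red 14, Blue 0, Yellow 19, Purple 4, Green 12. Yellow and Red advance.
Runoff: Yellow is ranked above Red on 23 ballots, Red above Yellow on 26.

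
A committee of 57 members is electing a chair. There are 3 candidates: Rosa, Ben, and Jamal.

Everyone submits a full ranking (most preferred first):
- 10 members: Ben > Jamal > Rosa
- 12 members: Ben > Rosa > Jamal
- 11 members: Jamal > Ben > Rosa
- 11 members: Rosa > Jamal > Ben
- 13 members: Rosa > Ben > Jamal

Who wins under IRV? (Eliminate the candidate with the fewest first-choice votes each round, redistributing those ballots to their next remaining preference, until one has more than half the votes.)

Ben

Round 1: Rosa 24, Ben 22, Jamal 11. Jamal eliminated.
Round 2: Rosa 24, Ben 33. Ben has a majority (≥29).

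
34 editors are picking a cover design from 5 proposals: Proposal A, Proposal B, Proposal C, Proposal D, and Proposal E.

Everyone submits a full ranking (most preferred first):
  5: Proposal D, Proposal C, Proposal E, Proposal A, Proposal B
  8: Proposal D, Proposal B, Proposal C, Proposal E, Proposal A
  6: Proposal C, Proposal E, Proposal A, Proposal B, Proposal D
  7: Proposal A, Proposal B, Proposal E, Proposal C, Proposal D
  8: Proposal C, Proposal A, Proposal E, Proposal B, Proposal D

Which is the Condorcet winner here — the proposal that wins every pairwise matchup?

Proposal C

Proposal C vs Proposal A: 27–7
Proposal C vs Proposal B: 19–15
Proposal C vs Proposal D: 21–13
Proposal C vs Proposal E: 27–7
Proposal C beats every other proposal.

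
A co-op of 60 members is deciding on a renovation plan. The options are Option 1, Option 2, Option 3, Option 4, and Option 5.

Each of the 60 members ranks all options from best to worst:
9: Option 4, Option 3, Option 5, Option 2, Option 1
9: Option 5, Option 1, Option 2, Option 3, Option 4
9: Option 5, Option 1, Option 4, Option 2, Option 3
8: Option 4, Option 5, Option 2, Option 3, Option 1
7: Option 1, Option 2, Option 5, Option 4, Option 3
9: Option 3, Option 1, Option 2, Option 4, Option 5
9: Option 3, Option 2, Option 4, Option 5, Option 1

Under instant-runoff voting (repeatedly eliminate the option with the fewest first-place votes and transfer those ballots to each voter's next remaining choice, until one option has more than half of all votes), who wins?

Option 5

Round 1: Option 1 7, Option 2 0, Option 3 18, Option 4 17, Option 5 18. Option 2 eliminated.
Round 2: Option 1 7, Option 3 18, Option 4 17, Option 5 18. Option 1 eliminated.
Round 3: Option 3 18, Option 4 17, Option 5 25. Option 4 eliminated.
Round 4: Option 3 27, Option 5 33. Option 5 has a majority (≥31).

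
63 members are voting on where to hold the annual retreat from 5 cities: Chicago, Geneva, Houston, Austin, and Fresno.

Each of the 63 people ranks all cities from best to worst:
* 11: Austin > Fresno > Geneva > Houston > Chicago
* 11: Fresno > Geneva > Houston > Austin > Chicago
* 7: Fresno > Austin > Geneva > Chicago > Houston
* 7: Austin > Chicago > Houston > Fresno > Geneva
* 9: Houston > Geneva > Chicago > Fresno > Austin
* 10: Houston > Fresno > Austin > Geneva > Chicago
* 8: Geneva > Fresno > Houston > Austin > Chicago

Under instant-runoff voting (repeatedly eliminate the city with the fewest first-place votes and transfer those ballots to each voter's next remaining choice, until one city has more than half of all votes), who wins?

Fresno

Round 1: Chicago 0, Geneva 8, Houston 19, Austin 18, Fresno 18. Chicago eliminated.
Round 2: Geneva 8, Houston 19, Austin 18, Fresno 18. Geneva eliminated.
Round 3: Houston 19, Austin 18, Fresno 26. Austin eliminated.
Round 4: Houston 26, Fresno 37. Fresno has a majority (≥32).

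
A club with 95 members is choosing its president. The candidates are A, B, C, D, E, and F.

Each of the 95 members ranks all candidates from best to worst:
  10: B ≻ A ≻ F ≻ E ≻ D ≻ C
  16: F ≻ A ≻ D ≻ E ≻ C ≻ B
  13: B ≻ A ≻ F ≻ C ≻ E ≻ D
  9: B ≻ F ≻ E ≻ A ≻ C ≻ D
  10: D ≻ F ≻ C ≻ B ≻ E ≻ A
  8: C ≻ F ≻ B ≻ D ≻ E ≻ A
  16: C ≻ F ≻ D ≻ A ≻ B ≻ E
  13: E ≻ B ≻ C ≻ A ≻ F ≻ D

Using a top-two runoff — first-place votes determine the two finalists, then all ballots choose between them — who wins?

Round 1 first-place votes: A 0, B 32, C 24, D 10, E 13, F 16. B and C advance.
Runoff: B is ranked above C on 45 ballots, C above B on 50.

C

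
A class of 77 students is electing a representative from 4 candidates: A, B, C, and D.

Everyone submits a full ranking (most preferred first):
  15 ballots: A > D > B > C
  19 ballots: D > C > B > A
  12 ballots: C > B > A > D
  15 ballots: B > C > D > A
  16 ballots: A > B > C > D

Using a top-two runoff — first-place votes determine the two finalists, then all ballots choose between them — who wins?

Round 1 first-place votes: A 31, B 15, C 12, D 19. A and D advance.
Runoff: A is ranked above D on 43 ballots, D above A on 34.

A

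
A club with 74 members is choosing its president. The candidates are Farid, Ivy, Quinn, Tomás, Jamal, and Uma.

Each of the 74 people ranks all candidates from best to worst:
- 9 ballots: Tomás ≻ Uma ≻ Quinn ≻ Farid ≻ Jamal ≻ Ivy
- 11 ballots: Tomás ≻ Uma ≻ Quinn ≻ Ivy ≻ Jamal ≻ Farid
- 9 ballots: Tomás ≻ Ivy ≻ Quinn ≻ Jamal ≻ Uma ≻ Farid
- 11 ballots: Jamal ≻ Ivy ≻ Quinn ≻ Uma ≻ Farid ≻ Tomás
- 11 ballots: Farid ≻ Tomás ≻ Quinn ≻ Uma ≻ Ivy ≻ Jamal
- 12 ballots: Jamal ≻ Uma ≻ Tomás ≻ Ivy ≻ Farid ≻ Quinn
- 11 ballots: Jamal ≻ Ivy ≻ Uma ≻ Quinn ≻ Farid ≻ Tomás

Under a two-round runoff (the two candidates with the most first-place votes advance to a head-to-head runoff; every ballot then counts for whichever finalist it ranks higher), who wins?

Round 1 first-place votes: Farid 11, Ivy 0, Quinn 0, Tomás 29, Jamal 34, Uma 0. Jamal and Tomás advance.
Runoff: Jamal is ranked above Tomás on 34 ballots, Tomás above Jamal on 40.

Tomás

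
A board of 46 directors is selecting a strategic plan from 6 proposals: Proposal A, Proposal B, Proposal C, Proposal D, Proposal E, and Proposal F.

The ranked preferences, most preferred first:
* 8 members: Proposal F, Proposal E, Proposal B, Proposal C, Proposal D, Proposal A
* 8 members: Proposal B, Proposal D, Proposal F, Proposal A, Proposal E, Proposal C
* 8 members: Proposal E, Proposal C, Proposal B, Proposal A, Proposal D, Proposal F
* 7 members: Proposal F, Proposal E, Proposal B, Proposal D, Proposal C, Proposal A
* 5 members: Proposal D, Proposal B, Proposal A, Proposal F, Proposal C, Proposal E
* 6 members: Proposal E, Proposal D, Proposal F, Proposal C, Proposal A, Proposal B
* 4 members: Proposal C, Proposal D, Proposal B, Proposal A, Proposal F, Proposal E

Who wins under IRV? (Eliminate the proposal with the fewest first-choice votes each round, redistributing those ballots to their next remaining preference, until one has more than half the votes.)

Proposal D

Round 1: Proposal A 0, Proposal B 8, Proposal C 4, Proposal D 5, Proposal E 14, Proposal F 15. Proposal A eliminated.
Round 2: Proposal B 8, Proposal C 4, Proposal D 5, Proposal E 14, Proposal F 15. Proposal C eliminated.
Round 3: Proposal B 8, Proposal D 9, Proposal E 14, Proposal F 15. Proposal B eliminated.
Round 4: Proposal D 17, Proposal E 14, Proposal F 15. Proposal E eliminated.
Round 5: Proposal D 31, Proposal F 15. Proposal D has a majority (≥24).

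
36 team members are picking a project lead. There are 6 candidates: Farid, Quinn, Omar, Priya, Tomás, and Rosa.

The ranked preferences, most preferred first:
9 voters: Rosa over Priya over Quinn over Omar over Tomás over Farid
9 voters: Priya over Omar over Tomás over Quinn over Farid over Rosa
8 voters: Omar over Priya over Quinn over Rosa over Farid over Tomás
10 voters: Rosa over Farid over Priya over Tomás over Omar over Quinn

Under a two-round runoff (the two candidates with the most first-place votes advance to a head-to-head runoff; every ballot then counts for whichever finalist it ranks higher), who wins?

Round 1 first-place votes: Farid 0, Quinn 0, Omar 8, Priya 9, Tomás 0, Rosa 19. Rosa and Priya advance.
Runoff: Rosa is ranked above Priya on 19 ballots, Priya above Rosa on 17.

Rosa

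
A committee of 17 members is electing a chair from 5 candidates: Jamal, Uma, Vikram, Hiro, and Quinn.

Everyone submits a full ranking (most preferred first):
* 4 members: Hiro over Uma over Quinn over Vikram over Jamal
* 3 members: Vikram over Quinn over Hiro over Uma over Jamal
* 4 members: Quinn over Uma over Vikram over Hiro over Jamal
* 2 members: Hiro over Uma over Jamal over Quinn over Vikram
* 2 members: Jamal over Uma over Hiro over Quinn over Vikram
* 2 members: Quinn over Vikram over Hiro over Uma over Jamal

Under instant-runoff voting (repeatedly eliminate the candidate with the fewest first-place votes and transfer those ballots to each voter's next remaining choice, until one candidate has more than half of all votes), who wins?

Quinn

Round 1: Jamal 2, Uma 0, Vikram 3, Hiro 6, Quinn 6. Uma eliminated.
Round 2: Jamal 2, Vikram 3, Hiro 6, Quinn 6. Jamal eliminated.
Round 3: Vikram 3, Hiro 8, Quinn 6. Vikram eliminated.
Round 4: Hiro 8, Quinn 9. Quinn has a majority (≥9).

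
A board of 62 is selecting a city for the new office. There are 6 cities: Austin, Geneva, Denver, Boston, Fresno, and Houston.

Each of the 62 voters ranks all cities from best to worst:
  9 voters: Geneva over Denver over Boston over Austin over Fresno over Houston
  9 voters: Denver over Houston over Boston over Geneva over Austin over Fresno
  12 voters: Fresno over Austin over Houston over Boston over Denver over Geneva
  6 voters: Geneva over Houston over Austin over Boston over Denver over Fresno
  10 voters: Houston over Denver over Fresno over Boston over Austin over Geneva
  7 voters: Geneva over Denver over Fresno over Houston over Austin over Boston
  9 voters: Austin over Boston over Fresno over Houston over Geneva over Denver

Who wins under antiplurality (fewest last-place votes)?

Austin

Last-place votes: Austin 0, Geneva 22, Denver 9, Boston 7, Fresno 15, Houston 9.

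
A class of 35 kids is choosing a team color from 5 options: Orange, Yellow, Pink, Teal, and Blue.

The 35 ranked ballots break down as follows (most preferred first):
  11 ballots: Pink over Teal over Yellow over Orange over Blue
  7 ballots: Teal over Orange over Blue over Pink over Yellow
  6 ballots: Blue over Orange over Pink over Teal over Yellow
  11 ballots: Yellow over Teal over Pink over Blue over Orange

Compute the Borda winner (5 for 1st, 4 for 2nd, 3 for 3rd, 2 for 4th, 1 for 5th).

Orange: 11×2 + 7×4 + 6×4 + 11×1 = 85
Yellow: 11×3 + 7×1 + 6×1 + 11×5 = 101
Pink: 11×5 + 7×2 + 6×3 + 11×3 = 120
Teal: 11×4 + 7×5 + 6×2 + 11×4 = 135
Blue: 11×1 + 7×3 + 6×5 + 11×2 = 84

Teal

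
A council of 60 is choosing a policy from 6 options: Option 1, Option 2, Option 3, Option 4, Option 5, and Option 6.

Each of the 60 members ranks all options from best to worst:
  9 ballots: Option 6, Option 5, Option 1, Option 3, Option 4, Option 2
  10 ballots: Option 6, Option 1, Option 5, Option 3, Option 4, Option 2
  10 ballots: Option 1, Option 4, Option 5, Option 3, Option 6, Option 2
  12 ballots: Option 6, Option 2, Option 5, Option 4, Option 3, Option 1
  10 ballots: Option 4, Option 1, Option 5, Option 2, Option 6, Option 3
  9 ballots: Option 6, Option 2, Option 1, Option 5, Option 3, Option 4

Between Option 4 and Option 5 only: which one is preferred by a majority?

Option 4 is ranked above Option 5 on 20 ballots; Option 5 above Option 4 on 40.

Option 5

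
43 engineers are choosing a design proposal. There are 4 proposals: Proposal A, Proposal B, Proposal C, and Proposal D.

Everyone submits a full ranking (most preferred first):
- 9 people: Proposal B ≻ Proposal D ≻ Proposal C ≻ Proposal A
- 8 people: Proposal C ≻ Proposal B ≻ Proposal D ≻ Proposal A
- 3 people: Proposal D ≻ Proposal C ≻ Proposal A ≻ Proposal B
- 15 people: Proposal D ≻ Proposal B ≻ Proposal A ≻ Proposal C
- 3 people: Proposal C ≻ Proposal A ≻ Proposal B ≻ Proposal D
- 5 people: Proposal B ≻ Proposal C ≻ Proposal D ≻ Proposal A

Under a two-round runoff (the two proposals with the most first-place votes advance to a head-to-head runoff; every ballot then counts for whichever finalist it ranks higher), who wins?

Round 1 first-place votes: Proposal A 0, Proposal B 14, Proposal C 11, Proposal D 18. Proposal D and Proposal B advance.
Runoff: Proposal D is ranked above Proposal B on 18 ballots, Proposal B above Proposal D on 25.

Proposal B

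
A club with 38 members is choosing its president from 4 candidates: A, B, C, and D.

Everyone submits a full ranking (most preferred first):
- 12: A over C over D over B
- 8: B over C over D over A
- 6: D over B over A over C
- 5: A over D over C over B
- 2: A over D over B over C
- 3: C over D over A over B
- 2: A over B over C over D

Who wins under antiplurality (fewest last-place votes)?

Last-place votes: A 8, B 20, C 8, D 2.

D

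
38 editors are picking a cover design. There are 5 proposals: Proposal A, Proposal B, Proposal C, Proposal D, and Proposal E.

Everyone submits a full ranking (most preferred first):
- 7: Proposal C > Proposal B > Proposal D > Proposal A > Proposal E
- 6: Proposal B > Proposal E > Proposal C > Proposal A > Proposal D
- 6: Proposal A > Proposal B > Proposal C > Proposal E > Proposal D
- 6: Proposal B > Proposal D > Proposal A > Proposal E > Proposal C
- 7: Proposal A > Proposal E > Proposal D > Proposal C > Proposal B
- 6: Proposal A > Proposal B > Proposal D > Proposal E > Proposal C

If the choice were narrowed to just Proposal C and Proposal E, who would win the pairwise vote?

Proposal C is ranked above Proposal E on 13 ballots; Proposal E above Proposal C on 25.

Proposal E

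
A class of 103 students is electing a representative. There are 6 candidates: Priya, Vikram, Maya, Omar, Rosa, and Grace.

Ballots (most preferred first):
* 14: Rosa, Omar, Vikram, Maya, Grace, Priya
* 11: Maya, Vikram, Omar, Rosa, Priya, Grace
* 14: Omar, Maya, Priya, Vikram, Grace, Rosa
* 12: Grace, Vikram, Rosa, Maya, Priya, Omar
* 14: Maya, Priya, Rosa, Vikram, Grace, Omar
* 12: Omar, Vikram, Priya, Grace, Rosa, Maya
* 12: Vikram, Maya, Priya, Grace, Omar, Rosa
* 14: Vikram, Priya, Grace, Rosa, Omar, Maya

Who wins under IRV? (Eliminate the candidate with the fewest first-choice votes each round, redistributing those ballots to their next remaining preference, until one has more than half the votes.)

Vikram

Round 1: Priya 0, Vikram 26, Maya 25, Omar 26, Rosa 14, Grace 12. Priya eliminated.
Round 2: Vikram 26, Maya 25, Omar 26, Rosa 14, Grace 12. Grace eliminated.
Round 3: Vikram 38, Maya 25, Omar 26, Rosa 14. Rosa eliminated.
Round 4: Vikram 38, Maya 25, Omar 40. Maya eliminated.
Round 5: Vikram 63, Omar 40. Vikram has a majority (≥52).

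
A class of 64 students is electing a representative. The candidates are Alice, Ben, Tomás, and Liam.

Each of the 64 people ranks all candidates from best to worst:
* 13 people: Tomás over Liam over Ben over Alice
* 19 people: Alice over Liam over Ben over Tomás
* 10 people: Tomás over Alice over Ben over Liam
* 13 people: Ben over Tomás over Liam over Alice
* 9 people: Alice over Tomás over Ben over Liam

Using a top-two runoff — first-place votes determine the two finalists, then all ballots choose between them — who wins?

Tomás

Round 1 first-place votes: Alice 28, Ben 13, Tomás 23, Liam 0. Alice and Tomás advance.
Runoff: Alice is ranked above Tomás on 28 ballots, Tomás above Alice on 36.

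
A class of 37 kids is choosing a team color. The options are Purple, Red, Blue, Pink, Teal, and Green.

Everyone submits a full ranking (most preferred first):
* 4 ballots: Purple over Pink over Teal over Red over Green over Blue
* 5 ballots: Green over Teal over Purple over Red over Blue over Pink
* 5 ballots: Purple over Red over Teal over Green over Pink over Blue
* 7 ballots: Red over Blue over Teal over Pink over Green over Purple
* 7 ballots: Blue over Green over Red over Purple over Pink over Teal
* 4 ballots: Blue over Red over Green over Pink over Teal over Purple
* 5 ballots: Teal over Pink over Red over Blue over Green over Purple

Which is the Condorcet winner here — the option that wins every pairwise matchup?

Red vs Purple: 23–14
Red vs Blue: 26–11
Red vs Pink: 28–9
Red vs Teal: 23–14
Red vs Green: 25–12
Red beats every other option.

Red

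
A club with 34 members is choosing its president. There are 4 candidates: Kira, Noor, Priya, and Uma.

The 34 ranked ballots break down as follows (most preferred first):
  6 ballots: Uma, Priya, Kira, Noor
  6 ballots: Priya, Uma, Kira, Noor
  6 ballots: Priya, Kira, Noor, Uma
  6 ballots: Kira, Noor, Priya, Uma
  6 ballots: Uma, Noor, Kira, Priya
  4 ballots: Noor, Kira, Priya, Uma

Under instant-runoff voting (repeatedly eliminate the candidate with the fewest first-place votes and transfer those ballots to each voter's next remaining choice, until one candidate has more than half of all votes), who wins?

Round 1: Kira 6, Noor 4, Priya 12, Uma 12. Noor eliminated.
Round 2: Kira 10, Priya 12, Uma 12. Kira eliminated.
Round 3: Priya 22, Uma 12. Priya has a majority (≥18).

Priya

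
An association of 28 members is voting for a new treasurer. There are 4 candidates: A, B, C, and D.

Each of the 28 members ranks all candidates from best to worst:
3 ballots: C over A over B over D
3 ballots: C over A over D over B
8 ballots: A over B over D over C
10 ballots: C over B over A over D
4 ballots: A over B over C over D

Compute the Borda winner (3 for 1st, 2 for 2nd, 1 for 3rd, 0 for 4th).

A: 3×2 + 3×2 + 8×3 + 10×1 + 4×3 = 58
B: 3×1 + 3×0 + 8×2 + 10×2 + 4×2 = 47
C: 3×3 + 3×3 + 8×0 + 10×3 + 4×1 = 52
D: 3×0 + 3×1 + 8×1 + 10×0 + 4×0 = 11

A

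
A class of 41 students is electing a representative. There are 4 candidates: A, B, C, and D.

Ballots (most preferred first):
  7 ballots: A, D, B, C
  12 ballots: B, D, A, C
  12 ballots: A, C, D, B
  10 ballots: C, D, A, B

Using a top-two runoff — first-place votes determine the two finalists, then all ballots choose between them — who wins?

Round 1 first-place votes: A 19, B 12, C 10, D 0. A and B advance.
Runoff: A is ranked above B on 29 ballots, B above A on 12.

A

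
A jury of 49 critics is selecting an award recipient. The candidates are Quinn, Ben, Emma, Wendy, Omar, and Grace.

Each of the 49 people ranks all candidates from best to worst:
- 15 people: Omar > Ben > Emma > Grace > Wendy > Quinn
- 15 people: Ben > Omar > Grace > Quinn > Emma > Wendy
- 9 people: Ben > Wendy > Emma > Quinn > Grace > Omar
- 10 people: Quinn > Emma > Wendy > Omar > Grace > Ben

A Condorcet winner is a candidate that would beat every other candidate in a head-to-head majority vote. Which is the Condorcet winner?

Omar vs Quinn: 30–19
Omar vs Ben: 25–24
Omar vs Emma: 30–19
Omar vs Wendy: 30–19
Omar vs Grace: 40–9
Omar beats every other candidate.

Omar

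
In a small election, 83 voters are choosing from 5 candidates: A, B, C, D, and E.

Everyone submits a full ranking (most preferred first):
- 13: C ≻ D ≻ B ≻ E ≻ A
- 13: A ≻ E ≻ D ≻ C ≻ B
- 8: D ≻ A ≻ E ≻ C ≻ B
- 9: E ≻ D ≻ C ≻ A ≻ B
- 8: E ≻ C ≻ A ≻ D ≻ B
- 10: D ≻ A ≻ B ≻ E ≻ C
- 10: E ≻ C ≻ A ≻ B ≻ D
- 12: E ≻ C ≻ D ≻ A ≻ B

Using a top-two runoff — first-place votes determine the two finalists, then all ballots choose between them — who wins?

E

Round 1 first-place votes: A 13, B 0, C 13, D 18, E 39. E and D advance.
Runoff: E is ranked above D on 52 ballots, D above E on 31.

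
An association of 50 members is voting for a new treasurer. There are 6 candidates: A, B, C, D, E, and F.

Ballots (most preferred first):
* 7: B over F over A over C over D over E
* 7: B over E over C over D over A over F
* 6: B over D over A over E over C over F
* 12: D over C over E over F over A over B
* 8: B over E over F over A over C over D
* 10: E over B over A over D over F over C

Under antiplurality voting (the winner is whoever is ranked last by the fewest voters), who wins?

Last-place votes: A 0, B 12, C 10, D 8, E 7, F 13.

A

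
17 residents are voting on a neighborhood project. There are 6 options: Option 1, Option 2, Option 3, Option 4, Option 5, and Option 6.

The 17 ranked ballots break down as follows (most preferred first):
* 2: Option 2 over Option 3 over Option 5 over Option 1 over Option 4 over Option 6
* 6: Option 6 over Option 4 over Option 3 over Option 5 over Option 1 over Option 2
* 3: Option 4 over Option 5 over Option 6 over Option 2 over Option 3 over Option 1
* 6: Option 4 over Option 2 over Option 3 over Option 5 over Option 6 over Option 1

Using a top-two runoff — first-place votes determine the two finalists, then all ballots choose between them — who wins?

Round 1 first-place votes: Option 1 0, Option 2 2, Option 3 0, Option 4 9, Option 5 0, Option 6 6. Option 4 and Option 6 advance.
Runoff: Option 4 is ranked above Option 6 on 11 ballots, Option 6 above Option 4 on 6.

Option 4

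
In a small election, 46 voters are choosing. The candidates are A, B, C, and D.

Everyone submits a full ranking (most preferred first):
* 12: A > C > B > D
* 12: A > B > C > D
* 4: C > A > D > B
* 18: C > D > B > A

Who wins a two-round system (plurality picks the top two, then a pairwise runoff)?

A

Round 1 first-place votes: A 24, B 0, C 22, D 0. A and C advance.
Runoff: A is ranked above C on 24 ballots, C above A on 22.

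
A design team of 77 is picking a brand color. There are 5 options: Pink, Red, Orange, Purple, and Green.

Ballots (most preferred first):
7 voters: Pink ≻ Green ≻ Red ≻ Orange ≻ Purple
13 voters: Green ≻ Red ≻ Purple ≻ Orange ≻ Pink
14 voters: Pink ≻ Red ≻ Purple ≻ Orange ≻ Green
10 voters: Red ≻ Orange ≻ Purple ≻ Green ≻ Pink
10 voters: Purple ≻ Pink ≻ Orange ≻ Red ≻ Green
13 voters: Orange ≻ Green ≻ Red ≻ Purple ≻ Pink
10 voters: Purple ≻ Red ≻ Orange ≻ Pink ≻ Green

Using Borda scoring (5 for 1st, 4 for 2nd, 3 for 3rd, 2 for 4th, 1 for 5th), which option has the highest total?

Pink: 7×5 + 13×1 + 14×5 + 10×1 + 10×4 + 13×1 + 10×2 = 201
Red: 7×3 + 13×4 + 14×4 + 10×5 + 10×2 + 13×3 + 10×4 = 278
Orange: 7×2 + 13×2 + 14×2 + 10×4 + 10×3 + 13×5 + 10×3 = 233
Purple: 7×1 + 13×3 + 14×3 + 10×3 + 10×5 + 13×2 + 10×5 = 244
Green: 7×4 + 13×5 + 14×1 + 10×2 + 10×1 + 13×4 + 10×1 = 199

Red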